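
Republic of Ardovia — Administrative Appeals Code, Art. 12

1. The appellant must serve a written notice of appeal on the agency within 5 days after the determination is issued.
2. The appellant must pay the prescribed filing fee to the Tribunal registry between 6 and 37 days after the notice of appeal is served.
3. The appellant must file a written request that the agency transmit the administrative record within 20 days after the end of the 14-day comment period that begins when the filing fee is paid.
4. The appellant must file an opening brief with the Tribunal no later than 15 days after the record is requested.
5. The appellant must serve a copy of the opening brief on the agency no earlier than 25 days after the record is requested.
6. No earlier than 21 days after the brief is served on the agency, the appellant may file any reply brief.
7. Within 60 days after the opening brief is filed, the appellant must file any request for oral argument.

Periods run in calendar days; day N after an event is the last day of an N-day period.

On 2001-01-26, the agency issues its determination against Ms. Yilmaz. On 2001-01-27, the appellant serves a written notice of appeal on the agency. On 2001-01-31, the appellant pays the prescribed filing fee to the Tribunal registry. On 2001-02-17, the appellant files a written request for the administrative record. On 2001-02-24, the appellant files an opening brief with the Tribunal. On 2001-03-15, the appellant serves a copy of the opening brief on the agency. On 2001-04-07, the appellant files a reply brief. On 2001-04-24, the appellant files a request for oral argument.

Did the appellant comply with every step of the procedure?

No

Step 1 — counting 5 days from 2001-01-26 (when the determination is issued) gives a deadline of 2001-01-31; 2001-01-27 is within that limit.
Step 2 — 6 and 37 days from 2001-01-27 (when the notice of appeal is served) are 2001-02-02 and 2001-03-05 respectively; done 2001-01-31 — 2 days before the window opened.
The analysis stops there.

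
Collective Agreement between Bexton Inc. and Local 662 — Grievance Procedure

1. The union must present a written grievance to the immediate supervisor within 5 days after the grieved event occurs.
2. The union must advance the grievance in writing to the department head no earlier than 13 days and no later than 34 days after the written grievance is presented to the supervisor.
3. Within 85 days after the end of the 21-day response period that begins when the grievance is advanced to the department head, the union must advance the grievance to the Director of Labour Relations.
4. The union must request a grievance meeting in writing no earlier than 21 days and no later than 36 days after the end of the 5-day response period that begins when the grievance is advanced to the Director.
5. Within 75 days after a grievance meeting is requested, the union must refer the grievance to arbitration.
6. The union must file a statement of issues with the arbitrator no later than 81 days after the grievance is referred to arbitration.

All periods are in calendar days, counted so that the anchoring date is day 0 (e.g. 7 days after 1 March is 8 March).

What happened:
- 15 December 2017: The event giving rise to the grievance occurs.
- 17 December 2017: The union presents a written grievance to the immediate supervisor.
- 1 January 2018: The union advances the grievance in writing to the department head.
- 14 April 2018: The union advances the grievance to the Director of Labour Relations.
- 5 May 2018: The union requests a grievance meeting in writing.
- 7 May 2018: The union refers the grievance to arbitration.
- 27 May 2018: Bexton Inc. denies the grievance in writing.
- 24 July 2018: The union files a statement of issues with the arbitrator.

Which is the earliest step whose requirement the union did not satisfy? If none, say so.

Step 1: 5 days after 15 December 2017 (when the grieved event occurs) is 20 December 2017; completed 17 December 2017, before the deadline.
Step 2: the window is 13–34 days after 17 December 2017 (when the written grievance is presented to the supervisor), so 30 December 2017 through 20 January 2018; 1 January 2018 falls inside that range.
Step 3: 85 days after 22 January 2018 (end of the 21-day response period, which began when the grievance is advanced to the department head on 1 January 2018) is 17 April 2018; completed 14 April 2018, before the deadline.
Step 4: the window is 21–36 days after 19 April 2018 (end of the 5-day response period, which began when the grievance is advanced to the Director on 14 April 2018), so 10 May 2018 through 25 May 2018; done 5 May 2018 — 5 days before the window opened.
No need to go further; step 4 was not satisfied.

Step 4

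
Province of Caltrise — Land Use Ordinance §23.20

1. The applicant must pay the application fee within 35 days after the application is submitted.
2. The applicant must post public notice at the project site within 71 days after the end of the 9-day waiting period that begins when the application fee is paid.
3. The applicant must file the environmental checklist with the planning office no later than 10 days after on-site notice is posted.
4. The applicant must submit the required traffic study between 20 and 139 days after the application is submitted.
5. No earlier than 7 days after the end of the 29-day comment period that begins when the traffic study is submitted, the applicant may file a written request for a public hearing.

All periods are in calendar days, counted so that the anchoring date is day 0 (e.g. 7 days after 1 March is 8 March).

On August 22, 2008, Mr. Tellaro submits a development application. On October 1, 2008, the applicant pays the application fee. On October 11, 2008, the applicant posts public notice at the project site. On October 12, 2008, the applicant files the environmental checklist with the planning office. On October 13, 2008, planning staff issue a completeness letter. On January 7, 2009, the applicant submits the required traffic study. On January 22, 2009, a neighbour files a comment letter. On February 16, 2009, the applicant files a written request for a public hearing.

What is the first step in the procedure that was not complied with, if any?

Step 1: 35 days after August 22, 2008 (when the application is submitted) is September 26, 2008; not done until October 1, 2008, 5 days after the deadline.
Later steps need not be reached.

Step 1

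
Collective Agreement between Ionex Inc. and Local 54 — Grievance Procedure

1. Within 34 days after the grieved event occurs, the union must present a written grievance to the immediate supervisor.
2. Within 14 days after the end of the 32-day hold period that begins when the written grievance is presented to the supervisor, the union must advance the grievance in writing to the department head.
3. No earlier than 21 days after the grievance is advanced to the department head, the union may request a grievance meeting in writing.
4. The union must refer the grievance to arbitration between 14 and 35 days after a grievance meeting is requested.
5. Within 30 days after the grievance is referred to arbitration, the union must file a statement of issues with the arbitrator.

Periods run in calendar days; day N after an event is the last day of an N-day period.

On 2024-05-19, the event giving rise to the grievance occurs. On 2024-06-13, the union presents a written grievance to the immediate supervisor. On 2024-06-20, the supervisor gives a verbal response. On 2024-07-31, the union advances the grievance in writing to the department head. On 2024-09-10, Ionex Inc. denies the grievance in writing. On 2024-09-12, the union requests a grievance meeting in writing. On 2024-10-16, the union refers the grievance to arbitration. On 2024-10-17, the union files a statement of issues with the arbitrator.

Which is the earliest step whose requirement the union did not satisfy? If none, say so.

Step 1: 34 days after 2024-05-19 (when the grieved event occurs) is 2024-06-22; 2024-06-13 is within that limit.
Step 2: 14 days after 2024-07-15 (end of the 32-day hold period, which began when the written grievance is presented to the supervisor on 2024-06-13) is 2024-07-29; not done until 2024-07-31, 2 days after the deadline.

Step 2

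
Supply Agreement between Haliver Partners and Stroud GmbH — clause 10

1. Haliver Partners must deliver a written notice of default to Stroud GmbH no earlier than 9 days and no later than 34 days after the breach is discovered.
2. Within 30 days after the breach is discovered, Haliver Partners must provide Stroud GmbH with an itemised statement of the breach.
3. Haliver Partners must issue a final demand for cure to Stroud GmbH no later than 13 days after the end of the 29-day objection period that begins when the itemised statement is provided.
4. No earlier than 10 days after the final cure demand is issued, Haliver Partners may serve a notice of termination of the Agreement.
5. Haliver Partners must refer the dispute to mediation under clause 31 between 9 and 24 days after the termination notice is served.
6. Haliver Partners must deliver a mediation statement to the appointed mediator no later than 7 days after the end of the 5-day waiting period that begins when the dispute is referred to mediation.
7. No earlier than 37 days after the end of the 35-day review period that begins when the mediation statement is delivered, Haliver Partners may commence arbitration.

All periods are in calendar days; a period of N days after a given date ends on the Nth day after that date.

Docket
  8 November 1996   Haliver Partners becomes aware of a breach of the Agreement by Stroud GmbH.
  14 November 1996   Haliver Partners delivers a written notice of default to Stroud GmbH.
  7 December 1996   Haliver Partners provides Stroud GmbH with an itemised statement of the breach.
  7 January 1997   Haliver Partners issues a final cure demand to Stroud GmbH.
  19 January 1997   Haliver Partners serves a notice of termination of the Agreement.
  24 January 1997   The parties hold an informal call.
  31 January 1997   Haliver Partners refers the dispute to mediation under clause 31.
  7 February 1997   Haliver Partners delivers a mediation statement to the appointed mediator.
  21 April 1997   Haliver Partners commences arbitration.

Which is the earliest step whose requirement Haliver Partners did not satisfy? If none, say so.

(1) the permitted window runs from 8 November 1996 + 9 = 17 November 1996 to 8 November 1996 + 34 = 12 December 1996; done 14 November 1996 — 3 days before the window opened.
No need to go further; step 1 was not satisfied.

Step 1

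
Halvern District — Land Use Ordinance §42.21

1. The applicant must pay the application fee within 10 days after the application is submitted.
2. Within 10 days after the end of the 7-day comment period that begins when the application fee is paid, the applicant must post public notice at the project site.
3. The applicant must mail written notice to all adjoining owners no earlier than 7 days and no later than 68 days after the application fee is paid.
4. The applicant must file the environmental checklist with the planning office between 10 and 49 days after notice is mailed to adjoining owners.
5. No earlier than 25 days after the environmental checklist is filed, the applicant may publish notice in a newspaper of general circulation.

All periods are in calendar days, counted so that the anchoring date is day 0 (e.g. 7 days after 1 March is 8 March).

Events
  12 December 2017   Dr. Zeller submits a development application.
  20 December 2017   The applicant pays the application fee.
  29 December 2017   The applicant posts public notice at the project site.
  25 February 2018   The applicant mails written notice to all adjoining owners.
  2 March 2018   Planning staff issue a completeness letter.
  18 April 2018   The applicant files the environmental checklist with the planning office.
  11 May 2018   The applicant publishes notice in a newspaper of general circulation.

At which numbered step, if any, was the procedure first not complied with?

Step 1: 10 days after 12 December 2017 (when the application is submitted) is 22 December 2017; completed 20 December 2017, before the deadline.
Step 2: 10 days after 27 December 2017 (end of the 7-day comment period, which began when the application fee is paid on 20 December 2017) is 6 January 2018; completed 29 December 2017, before the deadline.
Step 3: the window is 7–68 days after 20 December 2017 (when the application fee is paid), so 27 December 2017 through 26 February 2018; done 25 February 2018 — within the window.
Step 4: the window is 10–49 days after 25 February 2018 (when notice is mailed to adjoining owners), so 7 March 2018 through 15 April 2018; done 18 April 2018 — 3 days after the window closed.

Step 4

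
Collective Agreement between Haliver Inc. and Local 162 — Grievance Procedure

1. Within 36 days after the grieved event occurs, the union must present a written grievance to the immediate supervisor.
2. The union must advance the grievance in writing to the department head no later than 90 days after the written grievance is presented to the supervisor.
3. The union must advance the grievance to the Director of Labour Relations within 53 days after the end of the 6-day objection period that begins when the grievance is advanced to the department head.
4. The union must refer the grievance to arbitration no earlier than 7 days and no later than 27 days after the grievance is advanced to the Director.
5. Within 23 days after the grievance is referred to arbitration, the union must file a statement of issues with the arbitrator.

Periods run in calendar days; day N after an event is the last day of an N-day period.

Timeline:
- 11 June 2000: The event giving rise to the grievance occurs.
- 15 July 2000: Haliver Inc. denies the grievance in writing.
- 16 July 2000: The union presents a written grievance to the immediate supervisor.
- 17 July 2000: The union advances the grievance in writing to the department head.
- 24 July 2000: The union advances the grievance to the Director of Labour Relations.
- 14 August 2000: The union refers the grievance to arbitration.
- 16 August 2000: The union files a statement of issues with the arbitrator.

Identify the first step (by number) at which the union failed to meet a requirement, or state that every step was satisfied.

(1) due by 11 June 2000 + 36 days = 17 July 2000; completed 16 July 2000, before the deadline.
(2) due by 16 July 2000 + 90 days = 14 October 2000; completed 17 July 2000, before the deadline.
(3) due by 23 July 2000 + 53 days = 14 September 2000; done 24 July 2000 — timely.
(4) the permitted window runs from 24 July 2000 + 7 = 31 July 2000 to 24 July 2000 + 27 = 20 August 2000; done 14 August 2000, which is between those dates.
(5) due by 14 August 2000 + 23 days = 6 September 2000; completed 16 August 2000, before the deadline.

None — every step was satisfied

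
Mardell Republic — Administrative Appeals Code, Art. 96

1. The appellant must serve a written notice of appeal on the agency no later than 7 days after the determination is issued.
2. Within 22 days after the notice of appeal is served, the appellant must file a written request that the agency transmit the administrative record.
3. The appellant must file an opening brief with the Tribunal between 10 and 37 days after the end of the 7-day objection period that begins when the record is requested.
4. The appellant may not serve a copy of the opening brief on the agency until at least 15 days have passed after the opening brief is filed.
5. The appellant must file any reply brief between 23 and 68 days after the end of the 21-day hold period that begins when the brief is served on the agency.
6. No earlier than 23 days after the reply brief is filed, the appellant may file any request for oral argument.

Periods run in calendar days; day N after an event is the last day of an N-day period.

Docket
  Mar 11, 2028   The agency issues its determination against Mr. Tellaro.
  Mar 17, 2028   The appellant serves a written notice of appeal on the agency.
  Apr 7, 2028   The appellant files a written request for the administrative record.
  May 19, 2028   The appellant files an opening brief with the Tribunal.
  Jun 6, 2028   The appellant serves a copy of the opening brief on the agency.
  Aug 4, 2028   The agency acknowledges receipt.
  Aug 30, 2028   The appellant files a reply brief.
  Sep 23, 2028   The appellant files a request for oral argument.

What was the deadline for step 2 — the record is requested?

Step 2 runs from Mar 17, 2028, when the notice of appeal is served. 22 days after Mar 17, 2028 is Apr 8, 2028.

Apr 8, 2028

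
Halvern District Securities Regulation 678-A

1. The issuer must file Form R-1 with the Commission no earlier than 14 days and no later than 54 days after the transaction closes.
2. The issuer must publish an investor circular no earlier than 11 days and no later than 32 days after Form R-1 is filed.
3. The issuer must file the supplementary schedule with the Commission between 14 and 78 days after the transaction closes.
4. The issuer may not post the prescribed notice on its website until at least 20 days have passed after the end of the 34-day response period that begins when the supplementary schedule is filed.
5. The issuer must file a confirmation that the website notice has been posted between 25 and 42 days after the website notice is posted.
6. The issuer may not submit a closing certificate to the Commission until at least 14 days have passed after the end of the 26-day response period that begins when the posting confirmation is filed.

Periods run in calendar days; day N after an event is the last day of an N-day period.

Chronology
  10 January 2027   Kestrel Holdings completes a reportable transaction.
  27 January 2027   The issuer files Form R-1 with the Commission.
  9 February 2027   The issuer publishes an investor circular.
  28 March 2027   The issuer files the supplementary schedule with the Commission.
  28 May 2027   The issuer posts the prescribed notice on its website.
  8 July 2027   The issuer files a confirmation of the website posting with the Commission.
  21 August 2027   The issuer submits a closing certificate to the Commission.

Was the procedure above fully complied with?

Step 1 — 14 and 54 days from 10 January 2027 (when the transaction closes) are 24 January 2027 and 5 March 2027 respectively; done 27 January 2027 — within the window.
Step 2 — 11 and 32 days from 27 January 2027 (when Form R-1 is filed) are 7 February 2027 and 28 February 2027 respectively; done 9 February 2027 — within the window.
Step 3 — 14 and 78 days from 10 January 2027 (when the transaction closes) are 24 January 2027 and 29 March 2027 respectively; 28 March 2027 falls inside that range.
Step 4 — must wait 20 days from 1 May 2027 (end of the 34-day response period, which began when the supplementary schedule is filed on 28 March 2027), so not before 21 May 2027; done 28 May 2027 — permitted.
Step 5 — 25 and 42 days from 28 May 2027 (when the website notice is posted) are 22 June 2027 and 9 July 2027 respectively; 8 July 2027 falls inside that range.
Step 6 — must wait 14 days from 3 August 2027 (end of the 26-day response period, which began when the posting confirmation is filed on 8 July 2027), so not before 17 August 2027; 21 August 2027 is on or after that date.

Yes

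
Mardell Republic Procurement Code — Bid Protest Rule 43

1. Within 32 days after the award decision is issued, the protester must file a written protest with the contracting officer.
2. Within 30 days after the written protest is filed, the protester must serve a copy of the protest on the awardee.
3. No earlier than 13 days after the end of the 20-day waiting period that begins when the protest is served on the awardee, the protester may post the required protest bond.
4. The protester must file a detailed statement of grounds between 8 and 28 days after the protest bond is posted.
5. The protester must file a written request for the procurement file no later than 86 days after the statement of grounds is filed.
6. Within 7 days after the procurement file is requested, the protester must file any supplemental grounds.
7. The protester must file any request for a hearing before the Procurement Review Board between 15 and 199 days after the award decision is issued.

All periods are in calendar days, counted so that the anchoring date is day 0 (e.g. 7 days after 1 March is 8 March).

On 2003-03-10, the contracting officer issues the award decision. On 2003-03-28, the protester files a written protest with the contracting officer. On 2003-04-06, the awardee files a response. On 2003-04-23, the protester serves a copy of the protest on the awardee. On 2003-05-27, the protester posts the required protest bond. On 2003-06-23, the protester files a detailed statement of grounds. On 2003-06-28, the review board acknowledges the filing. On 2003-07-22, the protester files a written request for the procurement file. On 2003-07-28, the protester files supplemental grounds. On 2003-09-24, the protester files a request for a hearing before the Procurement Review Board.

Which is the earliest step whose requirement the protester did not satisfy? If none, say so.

(1) due by 2003-03-10 + 32 days = 2003-04-11; done 2003-03-28 — timely.
(2) due by 2003-03-28 + 30 days = 2003-04-27; 2003-04-23 is within that limit.
(3) permitted from 2003-05-13 + 13 days = 2003-05-26 onward; done 2003-05-27, after the minimum wait.
(4) the permitted window runs from 2003-05-27 + 8 = 2003-06-04 to 2003-05-27 + 28 = 2003-06-24; 2003-06-23 falls inside that range.
(5) due by 2003-06-23 + 86 days = 2003-09-17; completed 2003-07-22, before the deadline.
(6) due by 2003-07-22 + 7 days = 2003-07-29; completed 2003-07-28, before the deadline.
(7) the permitted window runs from 2003-03-10 + 15 = 2003-03-25 to 2003-03-10 + 199 = 2003-09-25; 2003-09-24 falls inside that range.

None — every step was satisfied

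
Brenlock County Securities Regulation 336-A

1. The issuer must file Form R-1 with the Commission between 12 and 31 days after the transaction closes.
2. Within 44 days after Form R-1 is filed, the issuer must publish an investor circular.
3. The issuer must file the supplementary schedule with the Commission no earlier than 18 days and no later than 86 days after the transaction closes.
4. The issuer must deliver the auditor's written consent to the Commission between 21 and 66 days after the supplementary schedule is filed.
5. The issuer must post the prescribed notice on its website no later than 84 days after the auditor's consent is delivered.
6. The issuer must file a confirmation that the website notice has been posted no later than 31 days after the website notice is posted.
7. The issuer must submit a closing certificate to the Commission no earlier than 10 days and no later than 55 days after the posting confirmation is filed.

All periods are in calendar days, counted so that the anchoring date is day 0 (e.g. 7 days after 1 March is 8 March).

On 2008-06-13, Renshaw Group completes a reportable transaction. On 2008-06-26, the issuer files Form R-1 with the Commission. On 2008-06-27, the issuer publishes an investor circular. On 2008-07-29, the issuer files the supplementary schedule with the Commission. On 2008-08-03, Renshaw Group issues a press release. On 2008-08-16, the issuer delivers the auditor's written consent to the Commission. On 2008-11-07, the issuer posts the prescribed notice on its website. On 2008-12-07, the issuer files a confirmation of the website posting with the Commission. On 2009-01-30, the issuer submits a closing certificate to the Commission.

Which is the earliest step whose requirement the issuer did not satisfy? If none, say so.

(1) the permitted window runs from 2008-06-13 + 12 = 2008-06-25 to 2008-06-13 + 31 = 2008-07-14; done 2008-06-26 — within the window.
(2) due by 2008-06-26 + 44 days = 2008-08-09; completed 2008-06-27, before the deadline.
(3) the permitted window runs from 2008-06-13 + 18 = 2008-07-01 to 2008-06-13 + 86 = 2008-09-07; done 2008-07-29, which is between those dates.
(4) the permitted window runs from 2008-07-29 + 21 = 2008-08-19 to 2008-07-29 + 66 = 2008-10-03; done 2008-08-16 — 3 days before the window opened.

Step 4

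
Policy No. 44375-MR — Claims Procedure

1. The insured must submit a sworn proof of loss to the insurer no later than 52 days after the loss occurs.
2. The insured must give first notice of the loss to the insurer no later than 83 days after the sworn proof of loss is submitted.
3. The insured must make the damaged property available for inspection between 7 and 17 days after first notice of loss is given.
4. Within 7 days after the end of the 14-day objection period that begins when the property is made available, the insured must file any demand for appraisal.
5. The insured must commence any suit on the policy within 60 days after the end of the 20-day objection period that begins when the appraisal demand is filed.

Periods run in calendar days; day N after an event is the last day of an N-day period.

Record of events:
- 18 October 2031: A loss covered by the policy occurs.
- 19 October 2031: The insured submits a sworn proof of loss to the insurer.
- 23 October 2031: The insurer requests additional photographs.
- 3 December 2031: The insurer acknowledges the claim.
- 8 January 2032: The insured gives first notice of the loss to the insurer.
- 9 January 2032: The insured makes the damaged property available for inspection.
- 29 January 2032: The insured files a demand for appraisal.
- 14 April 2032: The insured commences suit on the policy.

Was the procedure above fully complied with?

No

Step 1 — counting 52 days from 18 October 2031 (when the loss occurs) gives a deadline of 9 December 2031; completed 19 October 2031, before the deadline.
Step 2 — counting 83 days from 19 October 2031 (when the sworn proof of loss is submitted) gives a deadline of 10 January 2032; completed 8 January 2032, before the deadline.
Step 3 — 7 and 17 days from 8 January 2032 (when first notice of loss is given) are 15 January 2032 and 25 January 2032 respectively; 9 January 2032 is 6 days too early.
No need to go further; step 3 was not satisfied.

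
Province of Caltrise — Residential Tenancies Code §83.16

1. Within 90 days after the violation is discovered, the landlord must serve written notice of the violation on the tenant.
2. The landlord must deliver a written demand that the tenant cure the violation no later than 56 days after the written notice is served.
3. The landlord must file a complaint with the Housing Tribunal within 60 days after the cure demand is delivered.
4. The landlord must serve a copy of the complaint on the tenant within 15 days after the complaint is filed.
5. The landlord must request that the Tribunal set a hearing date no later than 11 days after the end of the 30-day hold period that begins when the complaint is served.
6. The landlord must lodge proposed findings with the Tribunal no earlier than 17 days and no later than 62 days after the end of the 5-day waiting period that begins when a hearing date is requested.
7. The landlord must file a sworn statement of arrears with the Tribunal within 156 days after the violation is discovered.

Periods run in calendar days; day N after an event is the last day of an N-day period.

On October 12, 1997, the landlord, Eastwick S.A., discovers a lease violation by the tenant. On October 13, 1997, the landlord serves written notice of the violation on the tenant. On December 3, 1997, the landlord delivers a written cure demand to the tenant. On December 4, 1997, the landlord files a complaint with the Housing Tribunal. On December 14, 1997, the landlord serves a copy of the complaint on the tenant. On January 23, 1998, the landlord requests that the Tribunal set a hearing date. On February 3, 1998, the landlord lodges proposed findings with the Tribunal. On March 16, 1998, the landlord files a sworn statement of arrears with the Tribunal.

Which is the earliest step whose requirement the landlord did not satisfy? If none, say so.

Step 1: 90 days after October 12, 1997 (when the violation is discovered) is January 10, 1998; completed October 13, 1997, before the deadline.
Step 2: 56 days after October 13, 1997 (when the written notice is served) is December 8, 1997; December 3, 1997 is within that limit.
Step 3: 60 days after December 3, 1997 (when the cure demand is delivered) is February 1, 1998; December 4, 1997 is within that limit.
Step 4: 15 days after December 4, 1997 (when the complaint is filed) is December 19, 1997; December 14, 1997 is within that limit.
Step 5: 11 days after January 13, 1998 (end of the 30-day hold period, which began when the complaint is served on December 14, 1997) is January 24, 1998; January 23, 1998 is within that limit.
Step 6: the window is 17–62 days after January 28, 1998 (end of the 5-day waiting period, which began when a hearing date is requested on January 23, 1998), so February 14, 1998 through March 31, 1998; done February 3, 1998 — 11 days before the window opened.
That is the first point of non-compliance.

Step 6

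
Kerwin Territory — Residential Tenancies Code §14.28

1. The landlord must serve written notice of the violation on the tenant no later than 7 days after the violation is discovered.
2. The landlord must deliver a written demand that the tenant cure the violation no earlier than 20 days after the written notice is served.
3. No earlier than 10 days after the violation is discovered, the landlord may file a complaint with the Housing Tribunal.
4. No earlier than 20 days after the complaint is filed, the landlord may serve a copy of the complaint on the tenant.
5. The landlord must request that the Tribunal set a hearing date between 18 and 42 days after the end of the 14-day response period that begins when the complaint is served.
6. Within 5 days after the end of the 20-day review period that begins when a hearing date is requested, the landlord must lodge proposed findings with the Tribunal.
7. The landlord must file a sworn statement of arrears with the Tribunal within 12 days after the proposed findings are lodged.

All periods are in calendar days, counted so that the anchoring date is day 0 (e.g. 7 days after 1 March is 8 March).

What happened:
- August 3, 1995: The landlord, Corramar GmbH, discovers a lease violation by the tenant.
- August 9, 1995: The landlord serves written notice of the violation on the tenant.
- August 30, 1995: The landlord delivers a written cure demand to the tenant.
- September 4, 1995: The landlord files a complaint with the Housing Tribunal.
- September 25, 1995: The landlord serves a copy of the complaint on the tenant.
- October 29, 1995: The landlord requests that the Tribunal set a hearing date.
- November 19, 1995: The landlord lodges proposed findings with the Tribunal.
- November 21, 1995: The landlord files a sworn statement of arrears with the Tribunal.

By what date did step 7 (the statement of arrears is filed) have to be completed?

Step 7 runs from November 19, 1995, when the proposed findings are lodged. 12 days after November 19, 1995 is December 1, 1995.

December 1, 1995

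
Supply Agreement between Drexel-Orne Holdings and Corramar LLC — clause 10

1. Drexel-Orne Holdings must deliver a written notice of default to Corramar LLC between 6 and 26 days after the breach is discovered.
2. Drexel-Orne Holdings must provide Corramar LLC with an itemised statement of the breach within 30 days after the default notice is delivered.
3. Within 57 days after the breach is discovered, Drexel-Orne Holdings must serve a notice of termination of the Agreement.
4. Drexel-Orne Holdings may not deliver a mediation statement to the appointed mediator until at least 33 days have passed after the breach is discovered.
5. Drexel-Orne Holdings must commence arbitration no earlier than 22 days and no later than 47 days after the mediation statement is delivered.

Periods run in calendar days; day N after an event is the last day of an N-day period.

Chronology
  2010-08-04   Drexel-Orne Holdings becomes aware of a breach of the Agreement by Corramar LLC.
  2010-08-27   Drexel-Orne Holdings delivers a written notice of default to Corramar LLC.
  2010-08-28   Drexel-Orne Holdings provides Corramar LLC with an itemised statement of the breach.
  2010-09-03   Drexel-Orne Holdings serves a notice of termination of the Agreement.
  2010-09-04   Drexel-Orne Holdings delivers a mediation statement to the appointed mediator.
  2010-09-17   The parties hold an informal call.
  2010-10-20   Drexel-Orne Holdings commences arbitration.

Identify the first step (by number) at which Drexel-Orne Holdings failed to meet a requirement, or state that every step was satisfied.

Step 1 — 6 and 26 days from 2010-08-04 (when the breach is discovered) are 2010-08-10 and 2010-08-30 respectively; done 2010-08-27, which is between those dates.
Step 2 — counting 30 days from 2010-08-27 (when the default notice is delivered) gives a deadline of 2010-09-26; completed 2010-08-28, before the deadline.
Step 3 — counting 57 days from 2010-08-04 (when the breach is discovered) gives a deadline of 2010-09-30; completed 2010-09-03, before the deadline.
Step 4 — must wait 33 days from 2010-08-04 (when the breach is discovered), so not before 2010-09-06; 2010-09-04 is 2 days before the earliest permitted date.
No need to go further; step 4 was not satisfied.

Step 4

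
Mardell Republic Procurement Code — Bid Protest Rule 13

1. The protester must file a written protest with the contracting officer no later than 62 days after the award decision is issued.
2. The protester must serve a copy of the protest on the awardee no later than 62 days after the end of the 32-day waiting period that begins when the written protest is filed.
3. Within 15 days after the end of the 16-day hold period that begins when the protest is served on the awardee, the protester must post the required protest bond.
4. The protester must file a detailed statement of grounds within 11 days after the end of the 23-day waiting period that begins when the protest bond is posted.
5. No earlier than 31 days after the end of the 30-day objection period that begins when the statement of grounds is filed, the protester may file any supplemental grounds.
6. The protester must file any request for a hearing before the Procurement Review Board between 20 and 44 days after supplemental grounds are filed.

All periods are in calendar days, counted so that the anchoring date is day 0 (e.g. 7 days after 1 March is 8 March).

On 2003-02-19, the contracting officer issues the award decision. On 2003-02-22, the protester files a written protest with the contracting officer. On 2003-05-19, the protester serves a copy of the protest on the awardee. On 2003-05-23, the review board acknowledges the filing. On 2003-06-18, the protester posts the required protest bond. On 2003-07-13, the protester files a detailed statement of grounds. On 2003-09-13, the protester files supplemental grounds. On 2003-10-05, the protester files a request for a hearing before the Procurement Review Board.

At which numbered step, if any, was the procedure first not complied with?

Step 1 — counting 62 days from 2003-02-19 (when the award decision is issued) gives a deadline of 2003-04-22; completed 2003-02-22, before the deadline.
Step 2 — counting 62 days from 2003-03-26 (end of the 32-day waiting period, which began when the written protest is filed on 2003-02-22) gives a deadline of 2003-05-27; 2003-05-19 is within that limit.
Step 3 — counting 15 days from 2003-06-04 (end of the 16-day hold period, which began when the protest is served on the awardee on 2003-05-19) gives a deadline of 2003-06-19; done 2003-06-18 — timely.
Step 4 — counting 11 days from 2003-07-11 (end of the 23-day waiting period, which began when the protest bond is posted on 2003-06-18) gives a deadline of 2003-07-22; completed 2003-07-13, before the deadline.
Step 5 — must wait 31 days from 2003-08-12 (end of the 30-day objection period, which began when the statement of grounds is filed on 2003-07-13), so not before 2003-09-12; done 2003-09-13, after the minimum wait.
Step 6 — 20 and 44 days from 2003-09-13 (when supplemental grounds are filed) are 2003-10-03 and 2003-10-27 respectively; 2003-10-05 falls inside that range.

None — every step was satisfied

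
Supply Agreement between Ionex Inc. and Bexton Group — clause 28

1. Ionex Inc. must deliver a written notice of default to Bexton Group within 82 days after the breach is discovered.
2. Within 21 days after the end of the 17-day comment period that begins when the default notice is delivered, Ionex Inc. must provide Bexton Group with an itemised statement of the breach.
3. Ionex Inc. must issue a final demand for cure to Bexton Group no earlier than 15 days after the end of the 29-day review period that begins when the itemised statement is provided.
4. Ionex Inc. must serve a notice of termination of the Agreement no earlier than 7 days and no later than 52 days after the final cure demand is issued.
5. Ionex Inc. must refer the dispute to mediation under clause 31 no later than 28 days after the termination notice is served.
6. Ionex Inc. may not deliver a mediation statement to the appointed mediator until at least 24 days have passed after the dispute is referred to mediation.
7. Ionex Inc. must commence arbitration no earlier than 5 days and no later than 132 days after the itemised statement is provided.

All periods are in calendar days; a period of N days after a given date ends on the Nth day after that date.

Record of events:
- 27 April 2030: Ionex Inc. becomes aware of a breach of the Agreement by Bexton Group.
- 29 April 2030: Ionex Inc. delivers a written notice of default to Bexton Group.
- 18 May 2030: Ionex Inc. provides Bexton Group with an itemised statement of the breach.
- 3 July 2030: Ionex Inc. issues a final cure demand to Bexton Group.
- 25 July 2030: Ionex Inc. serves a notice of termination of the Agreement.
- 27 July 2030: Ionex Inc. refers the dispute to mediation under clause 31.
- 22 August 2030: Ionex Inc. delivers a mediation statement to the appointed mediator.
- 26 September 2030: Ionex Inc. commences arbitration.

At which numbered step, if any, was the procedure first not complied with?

Step 1 — counting 82 days from 27 April 2030 (when the breach is discovered) gives a deadline of 18 July 2030; completed 29 April 2030, before the deadline.
Step 2 — counting 21 days from 16 May 2030 (end of the 17-day comment period, which began when the default notice is delivered on 29 April 2030) gives a deadline of 6 June 2030; 18 May 2030 is within that limit.
Step 3 — must wait 15 days from 16 June 2030 (end of the 29-day review period, which began when the itemised statement is provided on 18 May 2030), so not before 1 July 2030; done 3 July 2030, after the minimum wait.
Step 4 — 7 and 52 days from 3 July 2030 (when the final cure demand is issued) are 10 July 2030 and 24 August 2030 respectively; 25 July 2030 falls inside that range.
Step 5 — counting 28 days from 25 July 2030 (when the termination notice is served) gives a deadline of 22 August 2030; done 27 July 2030 — timely.
Step 6 — must wait 24 days from 27 July 2030 (when the dispute is referred to mediation), so not before 20 August 2030; done 22 August 2030, after the minimum wait.
Step 7 — 5 and 132 days from 18 May 2030 (when the itemised statement is provided) are 23 May 2030 and 27 September 2030 respectively; 26 September 2030 falls inside that range.

None — every step was satisfied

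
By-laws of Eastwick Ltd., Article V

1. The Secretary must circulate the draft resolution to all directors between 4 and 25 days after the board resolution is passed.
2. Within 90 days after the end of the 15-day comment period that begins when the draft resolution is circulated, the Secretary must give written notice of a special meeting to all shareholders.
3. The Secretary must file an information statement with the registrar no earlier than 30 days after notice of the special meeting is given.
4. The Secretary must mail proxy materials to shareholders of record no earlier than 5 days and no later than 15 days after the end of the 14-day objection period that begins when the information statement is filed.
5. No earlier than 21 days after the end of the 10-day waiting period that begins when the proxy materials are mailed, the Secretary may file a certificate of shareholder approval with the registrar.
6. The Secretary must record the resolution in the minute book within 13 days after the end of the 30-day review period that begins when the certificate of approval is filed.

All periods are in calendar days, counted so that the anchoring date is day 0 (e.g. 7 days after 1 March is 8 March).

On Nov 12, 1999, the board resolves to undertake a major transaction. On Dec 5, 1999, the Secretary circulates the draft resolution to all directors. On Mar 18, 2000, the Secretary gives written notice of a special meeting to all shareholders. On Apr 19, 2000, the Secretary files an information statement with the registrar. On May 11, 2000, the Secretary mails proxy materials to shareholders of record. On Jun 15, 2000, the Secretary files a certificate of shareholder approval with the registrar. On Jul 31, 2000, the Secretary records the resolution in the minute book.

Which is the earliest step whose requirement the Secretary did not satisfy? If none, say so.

Step 6

Step 1: the window is 4–25 days after Nov 12, 1999 (when the board resolution is passed), so Nov 16, 1999 through Dec 7, 1999; Dec 5, 1999 falls inside that range.
Step 2: 90 days after Dec 20, 1999 (end of the 15-day comment period, which began when the draft resolution is circulated on Dec 5, 1999) is Mar 19, 2000; completed Mar 18, 2000, before the deadline.
Step 3: the earliest permitted date is 30 days after Mar 18, 2000 (when notice of the special meeting is given), i.e. Apr 17, 2000; done Apr 19, 2000 — permitted.
Step 4: the window is 5–15 days after May 3, 2000 (end of the 14-day objection period, which began when the information statement is filed on Apr 19, 2000), so May 8, 2000 through May 18, 2000; done May 11, 2000 — within the window.
Step 5: the earliest permitted date is 21 days after May 21, 2000 (end of the 10-day waiting period, which began when the proxy materials are mailed on May 11, 2000), i.e. Jun 11, 2000; done Jun 15, 2000, after the minimum wait.
Step 6: 13 days after Jul 15, 2000 (end of the 30-day review period, which began when the certificate of approval is filed on Jun 15, 2000) is Jul 28, 2000; not done until Jul 31, 2000, 3 days after the deadline.
Later steps need not be reached.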